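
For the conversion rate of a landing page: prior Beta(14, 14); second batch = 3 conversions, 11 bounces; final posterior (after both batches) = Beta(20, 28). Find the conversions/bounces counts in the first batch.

Sequential conjugate updates are equivalent to a single update on the pooled data, so total successes = posterior α − prior α and total failures = posterior β − prior β.
Total across both batches: 20−14=6 conversions, 28−14=14 bounces.
Subtract the second batch: 6−3=3 conversions and 14−11=3 bounces.

3 conversions and 3 bounces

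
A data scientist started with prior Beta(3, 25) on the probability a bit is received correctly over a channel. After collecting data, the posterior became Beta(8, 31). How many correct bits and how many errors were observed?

5 correct bits and 6 errors

Beta is conjugate to the binomial likelihood: posterior = Beta(a+s, b+f).
So s = 8 − 3 = 5 and f = 31 − 25 = 6.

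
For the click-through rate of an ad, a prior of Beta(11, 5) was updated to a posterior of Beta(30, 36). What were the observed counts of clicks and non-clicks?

19 clicks and 31 non-clicks

A Beta(α, β) prior with s successes and f failures in binomial data gives a Beta(α+s, β+f) posterior.
Match parameters: s=30−11=19, f=36−5=31.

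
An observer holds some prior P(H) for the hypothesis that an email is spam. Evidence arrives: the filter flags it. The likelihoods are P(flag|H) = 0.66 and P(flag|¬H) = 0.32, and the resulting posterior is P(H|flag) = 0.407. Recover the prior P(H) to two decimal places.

In odds form, posterior odds = prior odds × likelihood ratio, so prior odds = posterior odds ÷ LR.
Posterior odds = 0.407/(1−0.407) = 0.6863. LR = 0.66/0.32 = 2.0625.
Prior odds = 0.6863/2.0625 = 0.3328, so P(H) = 0.3328/(1+0.3328) ≈ 0.25.

P(H) = 0.25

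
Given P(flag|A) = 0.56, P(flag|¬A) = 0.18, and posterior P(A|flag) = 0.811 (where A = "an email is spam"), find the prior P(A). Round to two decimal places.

P(A) = 0.58

In odds form, posterior odds = prior odds × likelihood ratio, so prior odds = posterior odds ÷ LR.
Posterior odds = 0.811/(1−0.811) = 4.2910. LR = 0.56/0.18 = 3.1111.
Prior odds = 4.2910/3.1111 = 1.3793, so P(A) = 1.3793/(1+1.3793) ≈ 0.58.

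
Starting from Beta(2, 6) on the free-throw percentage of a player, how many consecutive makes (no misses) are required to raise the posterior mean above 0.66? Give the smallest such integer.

k = 10

After k makes and 0 misses the posterior is Beta(2+k, 6), with mean (2+k)/(2+6+k).
Set (2+k)/(8+k) > 0.66 and solve: k > (0.66·8 − 2)/(1 − 0.66) = 9.647.
The smallest integer exceeding 9.647 is 10.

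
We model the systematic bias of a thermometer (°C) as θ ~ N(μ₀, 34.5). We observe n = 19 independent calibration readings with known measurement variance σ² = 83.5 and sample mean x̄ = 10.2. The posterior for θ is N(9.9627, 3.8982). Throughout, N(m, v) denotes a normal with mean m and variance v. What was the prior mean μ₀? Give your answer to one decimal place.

μ₀ = 8.1

The posterior mean is a precision-weighted average: μ_n = (τ₀μ₀ + τ_data·x̄)/(τ₀+τ_data), with τ₀=1/σ₀² and τ_data=n/σ².
Here τ₀ = 1/34.5 = 0.028986 and τ_data = 19/83.5 = 0.227545, so τ_n = 0.256531.
Rearranging for μ₀: μ₀ = (μ_n·τ_n − τ_data·x̄)/τ₀ = (9.9627·0.256531 − 0.227545·10.2) / 0.028986 = 0.234782/0.028986 ≈ 8.1.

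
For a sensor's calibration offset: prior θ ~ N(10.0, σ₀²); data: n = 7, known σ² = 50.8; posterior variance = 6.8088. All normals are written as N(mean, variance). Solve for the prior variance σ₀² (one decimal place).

Posterior precision equals prior precision plus data precision: 1/σ_n² = 1/σ₀² + n/σ².
So 1/σ₀² = 1/6.8088 − 7/50.8 = 0.146869 − 0.137795 = 0.009074.
Hence σ₀² = 1/0.009074 ≈ 110.2.

σ₀² = 110.2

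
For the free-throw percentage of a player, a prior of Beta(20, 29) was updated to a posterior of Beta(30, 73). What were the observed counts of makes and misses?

A Beta(a, b) prior with s successes and f failures in binomial data gives a Beta(a+s, b+f) posterior.
Match parameters: s=30−20=10, f=73−29=44.

10 makes and 44 misses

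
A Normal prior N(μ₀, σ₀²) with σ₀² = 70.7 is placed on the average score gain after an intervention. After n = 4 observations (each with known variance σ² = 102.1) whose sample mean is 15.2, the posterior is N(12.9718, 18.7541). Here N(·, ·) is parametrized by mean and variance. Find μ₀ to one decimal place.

μ₀ = 6.8

The posterior mean is a precision-weighted average: μ_n = (τ₀μ₀ + τ_data·x̄)/(τ₀+τ_data), with τ₀=1/σ₀² and τ_data=n/σ².
Here τ₀ = 1/70.7 = 0.014144 and τ_data = 4/102.1 = 0.039177, so τ_n = 0.053321.
Rearranging for μ₀: μ₀ = (μ_n·τ_n − τ_data·x̄)/τ₀ = (12.9718·0.053321 − 0.039177·15.2) / 0.014144 = 0.096179/0.014144 ≈ 6.8.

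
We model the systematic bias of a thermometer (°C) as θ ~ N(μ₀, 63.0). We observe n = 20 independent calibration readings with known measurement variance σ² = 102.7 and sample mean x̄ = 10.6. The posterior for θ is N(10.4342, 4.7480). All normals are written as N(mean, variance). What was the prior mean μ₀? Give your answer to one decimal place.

The posterior mean is a precision-weighted average: μ_n = (τ₀μ₀ + τ_data·x̄)/(τ₀+τ_data), with τ₀=1/σ₀² and τ_data=n/σ².
Here τ₀ = 1/63.0 = 0.015873 and τ_data = 20/102.7 = 0.194742, so τ_n = 0.210615.
Rearranging for μ₀: μ₀ = (μ_n·τ_n − τ_data·x̄)/τ₀ = (10.4342·0.210615 − 0.194742·10.6) / 0.015873 = 0.133334/0.015873 ≈ 8.4.

μ₀ = 8.4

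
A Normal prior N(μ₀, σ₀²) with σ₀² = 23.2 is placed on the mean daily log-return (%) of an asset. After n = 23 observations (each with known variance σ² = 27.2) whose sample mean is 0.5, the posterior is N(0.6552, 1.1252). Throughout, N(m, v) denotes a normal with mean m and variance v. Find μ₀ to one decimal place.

With known observation variance, the Normal–Normal posterior has precision τ_n = τ₀ + n/σ² and mean μ_n = (τ₀μ₀ + (n/σ²)x̄)/τ_n.
Here τ₀ = 1/23.2 = 0.043103 and τ_data = 23/27.2 = 0.845588, so τ_n = 0.888691.
Rearranging for μ₀: μ₀ = (μ_n·τ_n − τ_data·x̄)/τ₀ = (0.6552·0.888691 − 0.845588·0.5) / 0.043103 = 0.159476/0.043103 ≈ 3.7.

μ₀ = 3.7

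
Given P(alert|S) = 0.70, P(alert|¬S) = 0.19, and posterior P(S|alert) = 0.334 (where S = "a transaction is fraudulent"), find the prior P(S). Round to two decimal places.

In odds form, posterior odds = prior odds × likelihood ratio, so prior odds = posterior odds ÷ LR.
Posterior odds = 0.334/(1−0.334) = 0.5015. LR = 0.70/0.19 = 3.6842.
Prior odds = 0.5015/3.6842 = 0.1361, so P(S) = 0.1361/(1+0.1361) ≈ 0.12.

P(S) = 0.12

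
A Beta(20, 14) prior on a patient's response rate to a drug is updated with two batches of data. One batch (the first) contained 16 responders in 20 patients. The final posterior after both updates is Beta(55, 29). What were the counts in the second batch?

19 responders and 11 non-responders

Because Beta–binomial updating is additive in the counts, the combined data contributed (α_post−α_prior, β_post−β_prior) successes and failures.
Total across both batches: 55−20=35 responders, 29−14=15 non-responders.
Subtract the first batch: 35−16=19 responders and 15−4=11 non-responders.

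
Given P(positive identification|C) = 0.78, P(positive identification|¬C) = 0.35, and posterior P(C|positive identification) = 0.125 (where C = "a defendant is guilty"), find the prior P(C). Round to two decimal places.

Bayes' rule in odds form gives O(C|E) = O(C)·[P(E|C)/P(E|¬C)], hence O(C) = O(C|E)/LR.
Posterior odds = 0.125/(1−0.125) = 0.1429. LR = 0.78/0.35 = 2.2286.
Prior odds = 0.1429/2.2286 = 0.0641, so P(C) = 0.0641/(1+0.0641) ≈ 0.06.

P(C) = 0.06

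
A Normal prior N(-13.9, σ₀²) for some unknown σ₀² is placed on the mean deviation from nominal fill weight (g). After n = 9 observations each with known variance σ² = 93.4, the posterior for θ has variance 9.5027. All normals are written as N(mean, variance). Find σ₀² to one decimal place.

Posterior precision equals prior precision plus data precision: 1/σ_n² = 1/σ₀² + n/σ².
So 1/σ₀² = 1/9.5027 − 9/93.4 = 0.105233 − 0.096360 = 0.008873.
Hence σ₀² = 1/0.008873 ≈ 112.7.

σ₀² = 112.7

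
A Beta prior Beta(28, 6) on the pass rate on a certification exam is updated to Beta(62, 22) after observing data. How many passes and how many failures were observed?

Beta is conjugate to the binomial likelihood: posterior = Beta(a+s, b+f).
So s = 62 − 28 = 34 and f = 22 − 6 = 16.

34 passes and 16 failures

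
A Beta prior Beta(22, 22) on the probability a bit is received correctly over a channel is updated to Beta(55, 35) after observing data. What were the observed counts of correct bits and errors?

Under Beta–binomial conjugacy the posterior parameters are (α+s, β+f).
So s = 55 − 22 = 33 and f = 35 − 22 = 13.

33 correct bits and 13 errors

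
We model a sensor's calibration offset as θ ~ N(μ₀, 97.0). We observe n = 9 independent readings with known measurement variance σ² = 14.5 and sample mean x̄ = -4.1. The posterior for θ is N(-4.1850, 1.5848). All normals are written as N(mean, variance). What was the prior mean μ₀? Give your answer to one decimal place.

The posterior mean is a precision-weighted average: μ_n = (τ₀μ₀ + τ_data·x̄)/(τ₀+τ_data), with τ₀=1/σ₀² and τ_data=n/σ².
Here τ₀ = 1/97.0 = 0.010309 and τ_data = 9/14.5 = 0.620690, so τ_n = 0.630999.
Rearranging for μ₀: μ₀ = (μ_n·τ_n − τ_data·x̄)/τ₀ = (-4.1850·0.630999 − 0.620690·-4.1) / 0.010309 = -0.095902/0.010309 ≈ -9.3.

μ₀ = -9.3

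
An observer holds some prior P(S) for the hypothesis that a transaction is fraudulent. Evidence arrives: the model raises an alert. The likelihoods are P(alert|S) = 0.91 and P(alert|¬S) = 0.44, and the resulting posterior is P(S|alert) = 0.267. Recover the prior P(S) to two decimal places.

Bayes' rule in odds form gives O(S|E) = O(S)·[P(E|S)/P(E|¬S)], hence O(S) = O(S|E)/LR.
Posterior odds = 0.267/(1−0.267) = 0.3643. LR = 0.91/0.44 = 2.0682.
Prior odds = 0.3643/2.0682 = 0.1761, so P(S) = 0.1761/(1+0.1761) ≈ 0.15.

P(S) = 0.15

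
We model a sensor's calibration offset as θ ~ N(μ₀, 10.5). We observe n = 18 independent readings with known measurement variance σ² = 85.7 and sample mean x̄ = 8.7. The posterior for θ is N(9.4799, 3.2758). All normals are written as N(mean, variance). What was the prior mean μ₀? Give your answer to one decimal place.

μ₀ = 11.2

With known observation variance, the Normal–Normal posterior has precision τ_n = τ₀ + n/σ² and mean μ_n = (τ₀μ₀ + (n/σ²)x̄)/τ_n.
Here τ₀ = 1/10.5 = 0.095238 and τ_data = 18/85.7 = 0.210035, so τ_n = 0.305273.
Rearranging for μ₀: μ₀ = (μ_n·τ_n − τ_data·x̄)/τ₀ = (9.4799·0.305273 − 0.210035·8.7) / 0.095238 = 1.066653/0.095238 ≈ 11.2.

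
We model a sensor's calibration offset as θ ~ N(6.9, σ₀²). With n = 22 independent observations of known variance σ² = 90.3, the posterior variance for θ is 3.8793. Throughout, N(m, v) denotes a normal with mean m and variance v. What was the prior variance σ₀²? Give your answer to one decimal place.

σ₀² = 70.7

Posterior precision equals prior precision plus data precision: 1/σ_n² = 1/σ₀² + n/σ².
So 1/σ₀² = 1/3.8793 − 22/90.3 = 0.257778 − 0.243632 = 0.014146.
Hence σ₀² = 1/0.014146 ≈ 70.7.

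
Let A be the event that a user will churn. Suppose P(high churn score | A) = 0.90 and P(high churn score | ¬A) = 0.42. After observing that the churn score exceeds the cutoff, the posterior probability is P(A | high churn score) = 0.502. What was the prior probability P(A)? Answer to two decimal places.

In odds form, posterior odds = prior odds × likelihood ratio, so prior odds = posterior odds ÷ LR.
Posterior odds = 0.502/(1−0.502) = 1.0080. LR = 0.90/0.42 = 2.1429.
Prior odds = 1.0080/2.1429 = 0.4704, so P(A) = 0.4704/(1+0.4704) ≈ 0.32.

P(A) = 0.32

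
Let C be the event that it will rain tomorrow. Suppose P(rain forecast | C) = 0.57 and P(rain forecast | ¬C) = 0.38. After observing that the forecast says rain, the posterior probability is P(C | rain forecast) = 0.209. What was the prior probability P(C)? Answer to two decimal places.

Bayes' rule in odds form gives O(C|E) = O(C)·[P(E|C)/P(E|¬C)], hence O(C) = O(C|E)/LR.
Posterior odds = 0.209/(1−0.209) = 0.2642. LR = 0.57/0.38 = 1.5000.
Prior odds = 0.2642/1.5000 = 0.1761, so P(C) = 0.1761/(1+0.1761) ≈ 0.15.

P(C) = 0.15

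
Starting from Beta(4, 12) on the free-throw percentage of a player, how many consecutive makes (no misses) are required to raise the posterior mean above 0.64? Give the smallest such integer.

After k makes and 0 misses the posterior is Beta(4+k, 12), with mean (4+k)/(4+12+k).
Set (4+k)/(16+k) > 0.64 and solve: k > (0.64·16 − 4)/(1 − 0.64) = 17.333.
The smallest integer exceeding 17.333 is 18, and checking k=18: (22)/(34) = 0.6471 > 0.64.

k = 18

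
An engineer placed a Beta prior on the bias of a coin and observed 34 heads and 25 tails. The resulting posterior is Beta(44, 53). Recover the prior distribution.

Beta(10, 28)

A Beta(a, b) prior with s successes and f failures in binomial data gives a Beta(a+s, b+f) posterior.
So a = 44 − 34 = 10 and b = 53 − 25 = 28.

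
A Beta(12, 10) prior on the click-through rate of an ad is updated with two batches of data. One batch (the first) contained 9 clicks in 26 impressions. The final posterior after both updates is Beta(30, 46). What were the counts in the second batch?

9 clicks and 19 non-clicks

Sequential conjugate updates are equivalent to a single update on the pooled data, so total successes = posterior α − prior α and total failures = posterior β − prior β.
Total across both batches: 30−12=18 clicks, 46−10=36 non-clicks.
Subtract the first batch: 18−9=9 clicks and 36−17=19 non-clicks.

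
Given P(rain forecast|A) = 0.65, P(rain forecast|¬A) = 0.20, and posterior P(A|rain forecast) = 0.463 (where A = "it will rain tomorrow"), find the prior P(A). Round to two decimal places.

P(A) = 0.21

In odds form, posterior odds = prior odds × likelihood ratio, so prior odds = posterior odds ÷ LR.
Posterior odds = 0.463/(1−0.463) = 0.8622. LR = 0.65/0.20 = 3.2500.
Prior odds = 0.8622/3.2500 = 0.2653, so P(A) = 0.2653/(1+0.2653) ≈ 0.21.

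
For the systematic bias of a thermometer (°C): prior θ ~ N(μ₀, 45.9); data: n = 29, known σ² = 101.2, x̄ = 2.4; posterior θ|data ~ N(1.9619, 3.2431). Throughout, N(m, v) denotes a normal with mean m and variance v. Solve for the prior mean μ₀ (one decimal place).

The posterior mean is a precision-weighted average: μ_n = (τ₀μ₀ + τ_data·x̄)/(τ₀+τ_data), with τ₀=1/σ₀² and τ_data=n/σ².
Here τ₀ = 1/45.9 = 0.021786 and τ_data = 29/101.2 = 0.286561, so τ_n = 0.308347.
Rearranging for μ₀: μ₀ = (μ_n·τ_n − τ_data·x̄)/τ₀ = (1.9619·0.308347 − 0.286561·2.4) / 0.021786 = -0.082800/0.021786 ≈ -3.8.

μ₀ = -3.8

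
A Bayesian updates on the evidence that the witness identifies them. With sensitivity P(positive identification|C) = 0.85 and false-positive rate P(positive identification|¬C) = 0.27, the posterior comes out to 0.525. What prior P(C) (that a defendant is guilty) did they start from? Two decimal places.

Bayes' rule in odds form gives O(C|E) = O(C)·[P(E|C)/P(E|¬C)], hence O(C) = O(C|E)/LR.
Posterior odds = 0.525/(1−0.525) = 1.1053. LR = 0.85/0.27 = 3.1481.
Prior odds = 1.1053/3.1481 = 0.3511, so P(C) = 0.3511/(1+0.3511) ≈ 0.26.

P(C) = 0.26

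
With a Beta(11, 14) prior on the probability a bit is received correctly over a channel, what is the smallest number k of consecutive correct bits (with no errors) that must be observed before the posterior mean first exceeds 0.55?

After k correct bits and 0 errors the posterior is Beta(11+k, 14), with mean (11+k)/(11+14+k).
Set (11+k)/(25+k) > 0.55 and solve: k > (0.55·25 − 11)/(1 − 0.55) = 6.111.
The smallest integer exceeding 6.111 is 7.

k = 7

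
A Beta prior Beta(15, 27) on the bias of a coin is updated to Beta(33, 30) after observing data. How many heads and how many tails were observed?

18 heads and 3 tails

Under Beta–binomial conjugacy the posterior parameters are (a+s, b+f).
So s = 33 − 15 = 18 and f = 30 − 27 = 3.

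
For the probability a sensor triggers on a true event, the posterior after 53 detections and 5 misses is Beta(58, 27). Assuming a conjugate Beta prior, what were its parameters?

A Beta(a, b) prior with s successes and f failures in binomial data gives a Beta(a+s, b+f) posterior.
Subtract the data counts: 58−53=5, 27−5=22.

Beta(5, 22)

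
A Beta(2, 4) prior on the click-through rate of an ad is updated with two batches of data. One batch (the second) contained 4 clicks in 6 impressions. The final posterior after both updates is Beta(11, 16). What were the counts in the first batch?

5 clicks and 10 non-clicks

Sequential conjugate updates are equivalent to a single update on the pooled data, so total successes = posterior α − prior α and total failures = posterior β − prior β.
Total across both batches: 11−2=9 clicks, 16−4=12 non-clicks.
Subtract the second batch: 9−4=5 clicks and 12−2=10 non-clicks.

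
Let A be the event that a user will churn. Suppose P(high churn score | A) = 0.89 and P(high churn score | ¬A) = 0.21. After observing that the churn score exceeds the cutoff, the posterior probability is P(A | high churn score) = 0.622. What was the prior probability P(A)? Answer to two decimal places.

Bayes' rule in odds form gives O(A|E) = O(A)·[P(E|A)/P(E|¬A)], hence O(A) = O(A|E)/LR.
Posterior odds = 0.622/(1−0.622) = 1.6455. LR = 0.89/0.21 = 4.2381.
Prior odds = 1.6455/4.2381 = 0.3883, so P(A) = 0.3883/(1+0.3883) ≈ 0.28.

P(A) = 0.28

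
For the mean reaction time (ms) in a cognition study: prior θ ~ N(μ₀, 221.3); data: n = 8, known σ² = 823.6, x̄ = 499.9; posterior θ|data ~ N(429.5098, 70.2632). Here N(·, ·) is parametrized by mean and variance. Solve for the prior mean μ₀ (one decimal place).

With known observation variance, the Normal–Normal posterior has precision τ_n = τ₀ + n/σ² and mean μ_n = (τ₀μ₀ + (n/σ²)x̄)/τ_n.
Here τ₀ = 1/221.3 = 0.004519 and τ_data = 8/823.6 = 0.009713, so τ_n = 0.014232.
Rearranging for μ₀: μ₀ = (μ_n·τ_n − τ_data·x̄)/τ₀ = (429.5098·0.014232 − 0.009713·499.9) / 0.004519 = 1.257255/0.004519 ≈ 278.2.

μ₀ = 278.2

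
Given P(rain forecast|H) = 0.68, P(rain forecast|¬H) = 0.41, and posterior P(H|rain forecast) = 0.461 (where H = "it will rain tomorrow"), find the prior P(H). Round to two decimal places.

P(H) = 0.34

In odds form, posterior odds = prior odds × likelihood ratio, so prior odds = posterior odds ÷ LR.
Posterior odds = 0.461/(1−0.461) = 0.8553. LR = 0.68/0.41 = 1.6585.
Prior odds = 0.8553/1.6585 = 0.5157, so P(H) = 0.5157/(1+0.5157) ≈ 0.34.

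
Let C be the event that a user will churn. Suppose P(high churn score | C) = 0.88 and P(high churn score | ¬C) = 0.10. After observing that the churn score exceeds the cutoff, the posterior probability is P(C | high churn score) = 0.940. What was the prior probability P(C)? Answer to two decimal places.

P(C) = 0.64

Bayes' rule in odds form gives O(C|E) = O(C)·[P(E|C)/P(E|¬C)], hence O(C) = O(C|E)/LR.
Posterior odds = 0.940/(1−0.940) = 15.6667. LR = 0.88/0.10 = 8.8000.
Prior odds = 15.6667/8.8000 = 1.7803, so P(C) = 1.7803/(1+1.7803) ≈ 0.64.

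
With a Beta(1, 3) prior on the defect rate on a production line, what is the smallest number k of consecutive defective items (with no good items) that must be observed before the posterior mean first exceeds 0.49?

k = 2

After k defective items and 0 good items the posterior is Beta(1+k, 3), with mean (1+k)/(1+3+k).
Set (1+k)/(4+k) > 0.49 and solve: k > (0.49·4 − 1)/(1 − 0.49) = 1.882.
The smallest integer exceeding 1.882 is 2.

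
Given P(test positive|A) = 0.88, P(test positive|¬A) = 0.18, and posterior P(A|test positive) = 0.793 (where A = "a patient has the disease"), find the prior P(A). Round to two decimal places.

P(A) = 0.44

In odds form, posterior odds = prior odds × likelihood ratio, so prior odds = posterior odds ÷ LR.
Posterior odds = 0.793/(1−0.793) = 3.8309. LR = 0.88/0.18 = 4.8889.
Prior odds = 3.8309/4.8889 = 0.7836, so P(A) = 0.7836/(1+0.7836) ≈ 0.44.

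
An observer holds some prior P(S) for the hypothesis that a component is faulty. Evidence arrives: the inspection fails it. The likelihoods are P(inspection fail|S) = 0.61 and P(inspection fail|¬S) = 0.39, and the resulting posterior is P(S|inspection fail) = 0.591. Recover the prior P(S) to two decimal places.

P(S) = 0.48

Bayes' rule in odds form gives O(S|E) = O(S)·[P(E|S)/P(E|¬S)], hence O(S) = O(S|E)/LR.
Posterior odds = 0.591/(1−0.591) = 1.4450. LR = 0.61/0.39 = 1.5641.
Prior odds = 1.4450/1.5641 = 0.9239, so P(S) = 0.9239/(1+0.9239) ≈ 0.48.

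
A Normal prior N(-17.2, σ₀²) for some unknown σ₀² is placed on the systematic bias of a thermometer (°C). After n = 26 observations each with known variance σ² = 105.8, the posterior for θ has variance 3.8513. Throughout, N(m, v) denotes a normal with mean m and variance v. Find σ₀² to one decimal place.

σ₀² = 71.9

For the Normal–Normal model with known σ², precisions add: τ_n = τ₀ + n/σ².
So 1/σ₀² = 1/3.8513 − 26/105.8 = 0.259653 − 0.245747 = 0.013906.
Hence σ₀² = 1/0.013906 ≈ 71.9.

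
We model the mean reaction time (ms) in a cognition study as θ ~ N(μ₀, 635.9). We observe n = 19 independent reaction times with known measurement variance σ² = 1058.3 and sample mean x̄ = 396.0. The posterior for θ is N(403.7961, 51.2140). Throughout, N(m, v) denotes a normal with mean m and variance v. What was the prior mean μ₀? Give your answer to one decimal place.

μ₀ = 492.8

With known observation variance, the Normal–Normal posterior has precision τ_n = τ₀ + n/σ² and mean μ_n = (τ₀μ₀ + (n/σ²)x̄)/τ_n.
Here τ₀ = 1/635.9 = 0.001573 and τ_data = 19/1058.3 = 0.017953, so τ_n = 0.019526.
Rearranging for μ₀: μ₀ = (μ_n·τ_n − τ_data·x̄)/τ₀ = (403.7961·0.019526 − 0.017953·396.0) / 0.001573 = 0.775135/0.001573 ≈ 492.8.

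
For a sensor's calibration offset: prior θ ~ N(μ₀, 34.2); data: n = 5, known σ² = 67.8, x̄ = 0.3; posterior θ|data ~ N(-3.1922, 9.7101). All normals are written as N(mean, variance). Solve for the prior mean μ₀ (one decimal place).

With known observation variance, the Normal–Normal posterior has precision τ_n = τ₀ + n/σ² and mean μ_n = (τ₀μ₀ + (n/σ²)x̄)/τ_n.
Here τ₀ = 1/34.2 = 0.029240 and τ_data = 5/67.8 = 0.073746, so τ_n = 0.102986.
Rearranging for μ₀: μ₀ = (μ_n·τ_n − τ_data·x̄)/τ₀ = (-3.1922·0.102986 − 0.073746·0.3) / 0.029240 = -0.350876/0.029240 ≈ -12.0.

μ₀ = -12.0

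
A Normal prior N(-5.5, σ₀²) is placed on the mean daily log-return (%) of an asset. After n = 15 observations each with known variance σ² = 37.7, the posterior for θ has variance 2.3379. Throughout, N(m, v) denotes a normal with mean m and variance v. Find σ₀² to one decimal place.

σ₀² = 33.5

For the Normal–Normal model with known σ², precisions add: τ_n = τ₀ + n/σ².
So 1/σ₀² = 1/2.3379 − 15/37.7 = 0.427734 − 0.397878 = 0.029856.
Hence σ₀² = 1/0.029856 ≈ 33.5.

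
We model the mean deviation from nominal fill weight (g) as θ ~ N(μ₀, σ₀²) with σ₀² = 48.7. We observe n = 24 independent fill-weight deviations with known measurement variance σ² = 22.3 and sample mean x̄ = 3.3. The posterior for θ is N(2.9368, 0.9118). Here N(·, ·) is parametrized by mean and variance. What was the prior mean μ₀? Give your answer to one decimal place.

μ₀ = -16.1

With known observation variance, the Normal–Normal posterior has precision τ_n = τ₀ + n/σ² and mean μ_n = (τ₀μ₀ + (n/σ²)x̄)/τ_n.
Here τ₀ = 1/48.7 = 0.020534 and τ_data = 24/22.3 = 1.076233, so τ_n = 1.096767.
Rearranging for μ₀: μ₀ = (μ_n·τ_n − τ_data·x̄)/τ₀ = (2.9368·1.096767 − 1.076233·3.3) / 0.020534 = -0.330584/0.020534 ≈ -16.1.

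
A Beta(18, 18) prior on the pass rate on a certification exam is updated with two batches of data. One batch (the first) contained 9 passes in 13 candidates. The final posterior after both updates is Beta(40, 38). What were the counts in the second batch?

13 passes and 16 failures

Sequential conjugate updates are equivalent to a single update on the pooled data, so total successes = posterior α − prior α and total failures = posterior β − prior β.
Total across both batches: 40−18=22 passes, 38−18=20 failures.
Subtract the first batch: 22−9=13 passes and 20−4=16 failures.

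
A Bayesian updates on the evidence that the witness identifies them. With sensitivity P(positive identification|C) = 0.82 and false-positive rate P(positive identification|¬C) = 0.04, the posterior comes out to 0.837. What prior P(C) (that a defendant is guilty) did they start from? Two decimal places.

P(C) = 0.20

In odds form, posterior odds = prior odds × likelihood ratio, so prior odds = posterior odds ÷ LR.
Posterior odds = 0.837/(1−0.837) = 5.1350. LR = 0.82/0.04 = 20.5000.
Prior odds = 5.1350/20.5000 = 0.2505, so P(C) = 0.2505/(1+0.2505) ≈ 0.20.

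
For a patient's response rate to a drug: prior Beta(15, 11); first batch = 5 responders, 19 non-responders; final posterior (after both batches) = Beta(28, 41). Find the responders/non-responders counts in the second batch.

8 responders and 11 non-responders

Sequential conjugate updates are equivalent to a single update on the pooled data, so total successes = posterior α − prior α and total failures = posterior β − prior β.
Total across both batches: 28−15=13 responders, 41−11=30 non-responders.
Subtract the first batch: 13−5=8 responders and 30−19=11 non-responders.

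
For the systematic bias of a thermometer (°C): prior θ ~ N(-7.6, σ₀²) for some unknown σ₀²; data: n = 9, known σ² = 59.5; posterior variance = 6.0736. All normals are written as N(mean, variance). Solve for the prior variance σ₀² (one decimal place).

σ₀² = 74.7

For the Normal–Normal model with known σ², precisions add: τ_n = τ₀ + n/σ².
So 1/σ₀² = 1/6.0736 − 9/59.5 = 0.164647 − 0.151261 = 0.013386.
Hence σ₀² = 1/0.013386 ≈ 74.7.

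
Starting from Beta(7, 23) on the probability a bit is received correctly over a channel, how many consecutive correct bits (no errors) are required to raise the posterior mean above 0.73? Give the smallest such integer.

k = 56

After k correct bits and 0 errors the posterior is Beta(7+k, 23), with mean (7+k)/(7+23+k).
Set (7+k)/(30+k) > 0.73 and solve: k > (0.73·30 − 7)/(1 − 0.73) = 55.185.
The smallest integer exceeding 55.185 is 56, and checking k=56: (63)/(86) = 0.7326 > 0.73.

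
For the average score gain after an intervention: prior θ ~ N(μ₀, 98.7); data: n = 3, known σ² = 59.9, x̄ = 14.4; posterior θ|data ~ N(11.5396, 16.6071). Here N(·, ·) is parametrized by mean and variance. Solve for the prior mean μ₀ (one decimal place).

μ₀ = -2.6

With known observation variance, the Normal–Normal posterior has precision τ_n = τ₀ + n/σ² and mean μ_n = (τ₀μ₀ + (n/σ²)x̄)/τ_n.
Here τ₀ = 1/98.7 = 0.010132 and τ_data = 3/59.9 = 0.050083, so τ_n = 0.060215.
Rearranging for μ₀: μ₀ = (μ_n·τ_n − τ_data·x̄)/τ₀ = (11.5396·0.060215 − 0.050083·14.4) / 0.010132 = -0.026338/0.010132 ≈ -2.6.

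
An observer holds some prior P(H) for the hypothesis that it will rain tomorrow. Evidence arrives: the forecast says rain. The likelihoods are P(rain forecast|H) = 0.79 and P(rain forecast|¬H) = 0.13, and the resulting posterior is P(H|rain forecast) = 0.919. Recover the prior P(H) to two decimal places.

P(H) = 0.65

Bayes' rule in odds form gives O(H|E) = O(H)·[P(E|H)/P(E|¬H)], hence O(H) = O(H|E)/LR.
Posterior odds = 0.919/(1−0.919) = 11.3457. LR = 0.79/0.13 = 6.0769.
Prior odds = 11.3457/6.0769 = 1.8670, so P(H) = 1.8670/(1+1.8670) ≈ 0.65.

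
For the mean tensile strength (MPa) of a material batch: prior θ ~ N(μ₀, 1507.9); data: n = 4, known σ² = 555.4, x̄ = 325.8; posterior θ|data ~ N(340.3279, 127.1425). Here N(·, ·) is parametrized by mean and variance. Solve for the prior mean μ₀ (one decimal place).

μ₀ = 498.1

With known observation variance, the Normal–Normal posterior has precision τ_n = τ₀ + n/σ² and mean μ_n = (τ₀μ₀ + (n/σ²)x̄)/τ_n.
Here τ₀ = 1/1507.9 = 0.000663 and τ_data = 4/555.4 = 0.007202, so τ_n = 0.007865.
Rearranging for μ₀: μ₀ = (μ_n·τ_n − τ_data·x̄)/τ₀ = (340.3279·0.007865 − 0.007202·325.8) / 0.000663 = 0.330267/0.000663 ≈ 498.1.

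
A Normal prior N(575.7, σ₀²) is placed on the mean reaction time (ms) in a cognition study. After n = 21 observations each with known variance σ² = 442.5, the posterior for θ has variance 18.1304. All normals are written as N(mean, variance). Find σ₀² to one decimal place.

Posterior precision equals prior precision plus data precision: 1/σ_n² = 1/σ₀² + n/σ².
So 1/σ₀² = 1/18.1304 − 21/442.5 = 0.055156 − 0.047458 = 0.007698.
Hence σ₀² = 1/0.007698 ≈ 129.9.

σ₀² = 129.9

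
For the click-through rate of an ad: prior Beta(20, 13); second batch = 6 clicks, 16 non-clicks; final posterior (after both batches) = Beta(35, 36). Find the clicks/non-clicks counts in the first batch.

Because Beta–binomial updating is additive in the counts, the combined data contributed (α_post−α_prior, β_post−β_prior) successes and failures.
Total across both batches: 35−20=15 clicks, 36−13=23 non-clicks.
Subtract the second batch: 15−6=9 clicks and 23−16=7 non-clicks.

9 clicks and 7 non-clicks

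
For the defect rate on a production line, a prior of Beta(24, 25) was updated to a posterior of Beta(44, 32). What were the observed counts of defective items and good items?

A Beta(a, b) prior with s successes and f failures in binomial data gives a Beta(a+s, b+f) posterior.
Match parameters: s=44−24=20, f=32−25=7.

20 defective items and 7 good items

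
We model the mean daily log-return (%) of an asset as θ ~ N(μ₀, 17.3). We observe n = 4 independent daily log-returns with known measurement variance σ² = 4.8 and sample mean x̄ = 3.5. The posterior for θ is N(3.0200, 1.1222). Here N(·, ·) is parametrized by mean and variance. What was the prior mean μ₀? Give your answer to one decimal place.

μ₀ = -3.9

With known observation variance, the Normal–Normal posterior has precision τ_n = τ₀ + n/σ² and mean μ_n = (τ₀μ₀ + (n/σ²)x̄)/τ_n.
Here τ₀ = 1/17.3 = 0.057803 and τ_data = 4/4.8 = 0.833333, so τ_n = 0.891136.
Rearranging for μ₀: μ₀ = (μ_n·τ_n − τ_data·x̄)/τ₀ = (3.0200·0.891136 − 0.833333·3.5) / 0.057803 = -0.225435/0.057803 ≈ -3.9.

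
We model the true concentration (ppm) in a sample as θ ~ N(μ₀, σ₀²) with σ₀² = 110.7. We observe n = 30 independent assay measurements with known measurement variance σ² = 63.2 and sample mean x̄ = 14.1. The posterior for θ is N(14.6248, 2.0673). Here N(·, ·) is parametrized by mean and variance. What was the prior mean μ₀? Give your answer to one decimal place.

The posterior mean is a precision-weighted average: μ_n = (τ₀μ₀ + τ_data·x̄)/(τ₀+τ_data), with τ₀=1/σ₀² and τ_data=n/σ².
Here τ₀ = 1/110.7 = 0.009033 and τ_data = 30/63.2 = 0.474684, so τ_n = 0.483717.
Rearranging for μ₀: μ₀ = (μ_n·τ_n − τ_data·x̄)/τ₀ = (14.6248·0.483717 − 0.474684·14.1) / 0.009033 = 0.381220/0.009033 ≈ 42.2.

μ₀ = 42.2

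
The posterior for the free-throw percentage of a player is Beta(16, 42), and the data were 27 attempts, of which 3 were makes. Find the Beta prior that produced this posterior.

A Beta(α, β) prior with s successes and f failures in binomial data gives a Beta(α+s, β+f) posterior.
Subtract the data counts: 16−3=13, 42−24=18.

Beta(13, 18)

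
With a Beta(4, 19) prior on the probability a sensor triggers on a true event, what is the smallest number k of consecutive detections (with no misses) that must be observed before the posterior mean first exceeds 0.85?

After k detections and 0 misses the posterior is Beta(4+k, 19), with mean (4+k)/(4+19+k).
Set (4+k)/(23+k) > 0.85 and solve: k > (0.85·23 − 4)/(1 − 0.85) = 103.667.
The smallest integer exceeding 103.667 is 104, and checking k=104: (108)/(127) = 0.8504 > 0.85.

k = 104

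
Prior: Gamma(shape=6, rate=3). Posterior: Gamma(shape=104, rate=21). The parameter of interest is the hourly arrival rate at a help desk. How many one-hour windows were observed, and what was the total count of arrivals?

n = 18 one-hour windows with total 98 arrivals

Gamma–Poisson conjugacy: posterior shape = α + Σxᵢ, posterior rate = β + n.
Matching: Σxᵢ = 104 − 6 = 98 and n = 21 − 3 = 18.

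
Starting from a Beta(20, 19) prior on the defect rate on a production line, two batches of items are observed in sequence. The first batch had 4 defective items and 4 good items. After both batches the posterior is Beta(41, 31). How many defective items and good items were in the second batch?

17 defective items and 8 good items

Because Beta–binomial updating is additive in the counts, the combined data contributed (α_post−α_prior, β_post−β_prior) successes and failures.
Total across both batches: 41−20=21 defective items, 31−19=12 good items.
Subtract the first batch: 21−4=17 defective items and 12−4=8 good items.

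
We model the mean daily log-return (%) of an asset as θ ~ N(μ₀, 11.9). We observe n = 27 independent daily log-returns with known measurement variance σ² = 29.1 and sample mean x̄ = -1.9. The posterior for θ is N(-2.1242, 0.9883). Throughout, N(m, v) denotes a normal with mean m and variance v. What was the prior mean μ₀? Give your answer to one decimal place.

The posterior mean is a precision-weighted average: μ_n = (τ₀μ₀ + τ_data·x̄)/(τ₀+τ_data), with τ₀=1/σ₀² and τ_data=n/σ².
Here τ₀ = 1/11.9 = 0.084034 and τ_data = 27/29.1 = 0.927835, so τ_n = 1.011869.
Rearranging for μ₀: μ₀ = (μ_n·τ_n − τ_data·x̄)/τ₀ = (-2.1242·1.011869 − 0.927835·-1.9) / 0.084034 = -0.386526/0.084034 ≈ -4.6.

μ₀ = -4.6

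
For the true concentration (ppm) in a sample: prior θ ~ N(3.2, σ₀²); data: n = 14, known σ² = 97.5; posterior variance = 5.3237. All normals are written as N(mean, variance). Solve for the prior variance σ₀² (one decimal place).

Posterior precision equals prior precision plus data precision: 1/σ_n² = 1/σ₀² + n/σ².
So 1/σ₀² = 1/5.3237 − 14/97.5 = 0.187839 − 0.143590 = 0.044249.
Hence σ₀² = 1/0.044249 ≈ 22.6.

σ₀² = 22.6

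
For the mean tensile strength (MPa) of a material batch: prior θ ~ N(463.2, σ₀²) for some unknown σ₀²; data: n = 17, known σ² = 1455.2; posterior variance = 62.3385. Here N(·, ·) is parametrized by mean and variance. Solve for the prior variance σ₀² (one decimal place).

For the Normal–Normal model with known σ², precisions add: τ_n = τ₀ + n/σ².
So 1/σ₀² = 1/62.3385 − 17/1455.2 = 0.016041 − 0.011682 = 0.004359.
Hence σ₀² = 1/0.004359 ≈ 229.4.

σ₀² = 229.4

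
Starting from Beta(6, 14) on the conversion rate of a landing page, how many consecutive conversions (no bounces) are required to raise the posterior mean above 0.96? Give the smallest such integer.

After k conversions and 0 bounces the posterior is Beta(6+k, 14), with mean (6+k)/(6+14+k).
Set (6+k)/(20+k) > 0.96 and solve: k > (0.96·20 − 6)/(1 − 0.96) = 330.000.
The smallest integer exceeding 330.000 is 331, and checking k=331: (337)/(351) = 0.9601 > 0.96.

k = 331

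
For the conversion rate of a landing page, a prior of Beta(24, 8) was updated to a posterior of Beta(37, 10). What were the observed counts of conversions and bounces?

13 conversions and 2 bounces

Beta is conjugate to the binomial likelihood: posterior = Beta(α+s, β+f).
Match parameters: s=37−24=13, f=10−8=2.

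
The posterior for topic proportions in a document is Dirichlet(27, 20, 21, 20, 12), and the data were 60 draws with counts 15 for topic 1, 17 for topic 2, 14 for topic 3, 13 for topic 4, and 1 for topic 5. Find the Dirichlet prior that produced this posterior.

For a Dirichlet(α) prior with multinomial counts c, the posterior is Dirichlet(α + c) componentwise.
Subtract each count from the matching posterior parameter: 27−15=12, 20−17=3, 21−14=7, 20−13=7, 12−1=11.

Dirichlet(12, 3, 7, 7, 11)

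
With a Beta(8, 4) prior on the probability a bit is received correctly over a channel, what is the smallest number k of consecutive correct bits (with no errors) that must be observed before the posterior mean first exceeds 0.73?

k = 3

After k correct bits and 0 errors the posterior is Beta(8+k, 4), with mean (8+k)/(8+4+k).
Set (8+k)/(12+k) > 0.73 and solve: k > (0.73·12 − 8)/(1 − 0.73) = 2.815.
The smallest integer exceeding 2.815 is 3, and checking k=3: (11)/(15) = 0.7333 > 0.73.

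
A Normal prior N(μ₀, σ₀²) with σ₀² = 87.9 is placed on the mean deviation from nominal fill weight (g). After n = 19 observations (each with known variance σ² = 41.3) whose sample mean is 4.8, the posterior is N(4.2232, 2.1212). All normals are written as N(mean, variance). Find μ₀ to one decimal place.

μ₀ = -19.1

With known observation variance, the Normal–Normal posterior has precision τ_n = τ₀ + n/σ² and mean μ_n = (τ₀μ₀ + (n/σ²)x̄)/τ_n.
Here τ₀ = 1/87.9 = 0.011377 and τ_data = 19/41.3 = 0.460048, so τ_n = 0.471425.
Rearranging for μ₀: μ₀ = (μ_n·τ_n − τ_data·x̄)/τ₀ = (4.2232·0.471425 − 0.460048·4.8) / 0.011377 = -0.217308/0.011377 ≈ -19.1.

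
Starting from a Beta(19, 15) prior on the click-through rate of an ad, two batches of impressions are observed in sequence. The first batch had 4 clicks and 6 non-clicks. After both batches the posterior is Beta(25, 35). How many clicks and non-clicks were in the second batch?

2 clicks and 14 non-clicks

Sequential conjugate updates are equivalent to a single update on the pooled data, so total successes = posterior α − prior α and total failures = posterior β − prior β.
Total across both batches: 25−19=6 clicks, 35−15=20 non-clicks.
Subtract the first batch: 6−4=2 clicks and 20−6=14 non-clicks.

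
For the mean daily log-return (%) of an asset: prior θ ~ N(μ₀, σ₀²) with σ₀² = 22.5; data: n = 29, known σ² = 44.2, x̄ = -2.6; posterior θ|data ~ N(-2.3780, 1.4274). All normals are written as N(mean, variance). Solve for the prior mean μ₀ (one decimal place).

With known observation variance, the Normal–Normal posterior has precision τ_n = τ₀ + n/σ² and mean μ_n = (τ₀μ₀ + (n/σ²)x̄)/τ_n.
Here τ₀ = 1/22.5 = 0.044444 and τ_data = 29/44.2 = 0.656109, so τ_n = 0.700553.
Rearranging for μ₀: μ₀ = (μ_n·τ_n − τ_data·x̄)/τ₀ = (-2.3780·0.700553 − 0.656109·-2.6) / 0.044444 = 0.039968/0.044444 ≈ 0.9.

μ₀ = 0.9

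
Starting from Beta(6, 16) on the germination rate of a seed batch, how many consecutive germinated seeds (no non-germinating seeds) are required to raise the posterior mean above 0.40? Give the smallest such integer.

After k germinated seeds and 0 non-germinating seeds the posterior is Beta(6+k, 16), with mean (6+k)/(6+16+k).
Set (6+k)/(22+k) > 0.40 and solve: k > (0.40·22 − 6)/(1 − 0.40) = 4.667.
The smallest integer exceeding 4.667 is 5, and checking k=5: (11)/(27) = 0.4074 > 0.40.

k = 5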